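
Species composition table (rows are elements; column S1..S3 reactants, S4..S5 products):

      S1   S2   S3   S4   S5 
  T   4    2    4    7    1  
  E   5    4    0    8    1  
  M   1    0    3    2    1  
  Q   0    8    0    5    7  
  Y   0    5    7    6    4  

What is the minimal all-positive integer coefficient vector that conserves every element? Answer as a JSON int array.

T: 5·4+4·2+2·4 = 36 | 5·7+1·1 = 36
E: 5·5+4·4+2·0 = 41 | 5·8+1·1 = 41
M: 5·1+4·0+2·3 = 11 | 5·2+1·1 = 11
Q: 5·0+4·8+2·0 = 32 | 5·5+1·7 = 32
Y: 5·0+4·5+2·7 = 34 | 5·6+1·4 = 34
gcd(5,4,2,5,1) = 1

Coefficients: [5, 4, 2, 5, 1]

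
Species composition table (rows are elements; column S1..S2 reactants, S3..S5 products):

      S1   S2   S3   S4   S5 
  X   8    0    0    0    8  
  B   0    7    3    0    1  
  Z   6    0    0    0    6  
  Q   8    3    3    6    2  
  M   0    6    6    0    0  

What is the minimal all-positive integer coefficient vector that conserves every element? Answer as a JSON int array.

Coefficients: [4, 1, 1, 4, 4]

X: 4·8+1·0 = 32 | 1·0+4·0+4·8 = 32
B: 4·0+1·7 = 7 | 1·3+4·0+4·1 = 7
Z: 4·6+1·0 = 24 | 1·0+4·0+4·6 = 24
Q: 4·8+1·3 = 35 | 1·3+4·6+4·2 = 35
M: 4·0+1·6 = 6 | 1·6+4·0+4·0 = 6
gcd(4,1,1,4,4) = 1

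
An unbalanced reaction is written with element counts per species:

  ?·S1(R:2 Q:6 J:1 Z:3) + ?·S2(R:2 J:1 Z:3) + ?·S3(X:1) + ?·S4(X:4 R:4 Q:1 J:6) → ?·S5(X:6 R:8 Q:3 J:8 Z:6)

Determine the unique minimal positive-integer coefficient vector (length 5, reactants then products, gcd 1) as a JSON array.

X: 1·0+5·0+6·1+3·4 = 18 | 3·6 = 18
R: 1·2+5·2+6·0+3·4 = 24 | 3·8 = 24
Q: 1·6+5·0+6·0+3·1 = 9 | 3·3 = 9
J: 1·1+5·1+6·0+3·6 = 24 | 3·8 = 24
Z: 1·3+5·3+6·0+3·0 = 18 | 3·6 = 18
gcd(1,5,6,3,3) = 1

Coefficients: [1, 5, 6, 3, 3]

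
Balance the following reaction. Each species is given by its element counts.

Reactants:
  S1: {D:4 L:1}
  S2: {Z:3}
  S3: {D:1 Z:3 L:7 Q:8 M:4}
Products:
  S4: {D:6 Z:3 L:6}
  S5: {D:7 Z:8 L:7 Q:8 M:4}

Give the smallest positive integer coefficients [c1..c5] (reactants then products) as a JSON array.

D: 6·4+6·0+3·1 = 27 | 1·6+3·7 = 27
Z: 6·0+6·3+3·3 = 27 | 1·3+3·8 = 27
L: 6·1+6·0+3·7 = 27 | 1·6+3·7 = 27
Q: 6·0+6·0+3·8 = 24 | 1·0+3·8 = 24
M: 6·0+6·0+3·4 = 12 | 1·0+3·4 = 12
gcd(6,6,3,1,3) = 1

Coefficients: [6, 6, 3, 1, 3]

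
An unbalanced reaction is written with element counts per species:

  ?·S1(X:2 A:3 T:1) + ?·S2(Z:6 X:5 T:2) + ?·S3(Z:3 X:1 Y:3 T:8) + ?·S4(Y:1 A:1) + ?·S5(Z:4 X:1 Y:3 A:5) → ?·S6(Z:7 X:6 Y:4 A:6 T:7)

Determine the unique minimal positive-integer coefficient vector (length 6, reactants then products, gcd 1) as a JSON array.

Z: 5·0+3·6+3·3+5·0+2·4 = 35 | 5·7 = 35
X: 5·2+3·5+3·1+5·0+2·1 = 30 | 5·6 = 30
Y: 5·0+3·0+3·3+5·1+2·3 = 20 | 5·4 = 20
A: 5·3+3·0+3·0+5·1+2·5 = 30 | 5·6 = 30
T: 5·1+3·2+3·8+5·0+2·0 = 35 | 5·7 = 35
gcd(5,3,3,5,2,5) = 1

Coefficients: [5, 3, 3, 5, 2, 5]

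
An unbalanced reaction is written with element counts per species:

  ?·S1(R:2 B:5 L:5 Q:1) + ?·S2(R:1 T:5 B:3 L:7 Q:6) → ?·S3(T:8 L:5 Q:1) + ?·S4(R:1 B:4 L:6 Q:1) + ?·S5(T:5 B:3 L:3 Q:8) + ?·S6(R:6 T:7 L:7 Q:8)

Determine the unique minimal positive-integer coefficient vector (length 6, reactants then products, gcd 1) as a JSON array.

Coefficients: [3, 6, 1, 6, 3, 1]

R: 3·2+6·1 = 12 | 1·0+6·1+3·0+1·6 = 12
T: 3·0+6·5 = 30 | 1·8+6·0+3·5+1·7 = 30
B: 3·5+6·3 = 33 | 1·0+6·4+3·3+1·0 = 33
L: 3·5+6·7 = 57 | 1·5+6·6+3·3+1·7 = 57
Q: 3·1+6·6 = 39 | 1·1+6·1+3·8+1·8 = 39
gcd(3,6,1,6,3,1) = 1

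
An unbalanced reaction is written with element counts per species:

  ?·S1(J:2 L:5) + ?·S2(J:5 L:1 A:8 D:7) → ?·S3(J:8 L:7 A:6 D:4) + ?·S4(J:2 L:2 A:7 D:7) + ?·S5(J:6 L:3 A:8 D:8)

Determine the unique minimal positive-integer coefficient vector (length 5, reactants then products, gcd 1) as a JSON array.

J: 5·2+6·5 = 40 | 3·8+2·2+2·6 = 40
L: 5·5+6·1 = 31 | 3·7+2·2+2·3 = 31
A: 5·0+6·8 = 48 | 3·6+2·7+2·8 = 48
D: 5·0+6·7 = 42 | 3·4+2·7+2·8 = 42
gcd(5,6,3,2,2) = 1

Coefficients: [5, 6, 3, 2, 2]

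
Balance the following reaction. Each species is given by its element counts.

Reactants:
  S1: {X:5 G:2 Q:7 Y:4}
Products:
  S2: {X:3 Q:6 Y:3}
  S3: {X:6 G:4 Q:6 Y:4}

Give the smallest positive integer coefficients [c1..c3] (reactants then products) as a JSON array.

X: 6·5 = 30 | 4·3+3·6 = 30
G: 6·2 = 12 | 4·0+3·4 = 12
Q: 6·7 = 42 | 4·6+3·6 = 42
Y: 6·4 = 24 | 4·3+3·4 = 24
gcd(6,4,3) = 1

Coefficients: [6, 4, 3]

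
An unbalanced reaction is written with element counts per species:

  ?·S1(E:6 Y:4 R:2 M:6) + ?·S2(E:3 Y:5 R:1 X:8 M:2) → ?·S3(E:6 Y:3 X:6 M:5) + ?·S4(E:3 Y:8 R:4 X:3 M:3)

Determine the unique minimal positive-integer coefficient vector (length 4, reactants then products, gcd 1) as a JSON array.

Coefficients: [5, 6, 6, 4]

E: 5·6+6·3 = 48 | 6·6+4·3 = 48
Y: 5·4+6·5 = 50 | 6·3+4·8 = 50
R: 5·2+6·1 = 16 | 6·0+4·4 = 16
X: 5·0+6·8 = 48 | 6·6+4·3 = 48
M: 5·6+6·2 = 42 | 6·5+4·3 = 42
gcd(5,6,6,4) = 1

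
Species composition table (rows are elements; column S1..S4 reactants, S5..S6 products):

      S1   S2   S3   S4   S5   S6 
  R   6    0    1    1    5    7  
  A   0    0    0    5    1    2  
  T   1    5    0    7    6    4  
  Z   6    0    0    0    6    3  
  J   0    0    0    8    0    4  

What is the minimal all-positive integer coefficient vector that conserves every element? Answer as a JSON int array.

Coefficients: [2, 1, 6, 1, 1, 2]

R: 2·6+1·0+6·1+1·1 = 19 | 1·5+2·7 = 19
A: 2·0+1·0+6·0+1·5 = 5 | 1·1+2·2 = 5
T: 2·1+1·5+6·0+1·7 = 14 | 1·6+2·4 = 14
Z: 2·6+1·0+6·0+1·0 = 12 | 1·6+2·3 = 12
J: 2·0+1·0+6·0+1·8 = 8 | 1·0+2·4 = 8
gcd(2,1,6,1,1,2) = 1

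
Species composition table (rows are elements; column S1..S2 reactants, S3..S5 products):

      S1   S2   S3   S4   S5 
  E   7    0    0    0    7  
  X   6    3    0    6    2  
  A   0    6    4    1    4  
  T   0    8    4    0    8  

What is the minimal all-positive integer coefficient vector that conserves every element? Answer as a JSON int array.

Coefficients: [3, 4, 2, 4, 3]

E: 3·7+4·0 = 21 | 2·0+4·0+3·7 = 21
X: 3·6+4·3 = 30 | 2·0+4·6+3·2 = 30
A: 3·0+4·6 = 24 | 2·4+4·1+3·4 = 24
T: 3·0+4·8 = 32 | 2·4+4·0+3·8 = 32
gcd(3,4,2,4,3) = 1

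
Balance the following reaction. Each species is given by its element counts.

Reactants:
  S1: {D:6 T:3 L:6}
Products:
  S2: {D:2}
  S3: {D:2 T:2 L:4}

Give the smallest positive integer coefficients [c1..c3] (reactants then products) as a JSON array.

Coefficients: [2, 3, 3]

D: 2·6 = 12 | 3·2+3·2 = 12
T: 2·3 = 6 | 3·0+3·2 = 6
L: 2·6 = 12 | 3·0+3·4 = 12
gcd(2,3,3) = 1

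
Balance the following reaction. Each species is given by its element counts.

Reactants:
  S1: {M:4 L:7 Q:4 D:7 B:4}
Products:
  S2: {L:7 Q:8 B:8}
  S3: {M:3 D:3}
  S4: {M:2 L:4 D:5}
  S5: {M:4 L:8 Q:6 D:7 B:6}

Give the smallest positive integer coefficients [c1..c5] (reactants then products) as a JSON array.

M: 5·4 = 20 | 1·0+2·3+3·2+2·4 = 20
L: 5·7 = 35 | 1·7+2·0+3·4+2·8 = 35
Q: 5·4 = 20 | 1·8+2·0+3·0+2·6 = 20
D: 5·7 = 35 | 1·0+2·3+3·5+2·7 = 35
B: 5·4 = 20 | 1·8+2·0+3·0+2·6 = 20
gcd(5,1,2,3,2) = 1

Coefficients: [5, 1, 2, 3, 2]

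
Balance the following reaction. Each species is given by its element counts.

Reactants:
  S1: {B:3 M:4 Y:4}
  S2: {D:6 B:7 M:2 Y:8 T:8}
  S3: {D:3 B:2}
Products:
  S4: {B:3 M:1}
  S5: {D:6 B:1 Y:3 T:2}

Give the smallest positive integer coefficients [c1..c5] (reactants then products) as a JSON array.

Coefficients: [1, 1, 6, 6, 4]

D: 1·0+1·6+6·3 = 24 | 6·0+4·6 = 24
B: 1·3+1·7+6·2 = 22 | 6·3+4·1 = 22
M: 1·4+1·2+6·0 = 6 | 6·1+4·0 = 6
Y: 1·4+1·8+6·0 = 12 | 6·0+4·3 = 12
T: 1·0+1·8+6·0 = 8 | 6·0+4·2 = 8
gcd(1,1,6,6,4) = 1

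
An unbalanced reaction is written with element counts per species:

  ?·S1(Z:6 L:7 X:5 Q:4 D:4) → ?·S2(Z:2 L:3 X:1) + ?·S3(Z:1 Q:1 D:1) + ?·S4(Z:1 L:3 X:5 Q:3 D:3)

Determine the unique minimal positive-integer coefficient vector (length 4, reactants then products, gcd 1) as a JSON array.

Z: 3·6 = 18 | 5·2+6·1+2·1 = 18
L: 3·7 = 21 | 5·3+6·0+2·3 = 21
X: 3·5 = 15 | 5·1+6·0+2·5 = 15
Q: 3·4 = 12 | 5·0+6·1+2·3 = 12
D: 3·4 = 12 | 5·0+6·1+2·3 = 12
gcd(3,5,6,2) = 1

Coefficients: [3, 5, 6, 2]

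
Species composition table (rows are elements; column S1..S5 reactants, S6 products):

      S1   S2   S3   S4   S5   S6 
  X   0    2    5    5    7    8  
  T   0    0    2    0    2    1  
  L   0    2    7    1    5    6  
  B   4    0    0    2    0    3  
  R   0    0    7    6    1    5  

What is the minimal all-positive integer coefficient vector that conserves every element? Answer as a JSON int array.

X: 2·0+5·2+1·5+2·5+1·7 = 32 | 4·8 = 32
T: 2·0+5·0+1·2+2·0+1·2 = 4 | 4·1 = 4
L: 2·0+5·2+1·7+2·1+1·5 = 24 | 4·6 = 24
B: 2·4+5·0+1·0+2·2+1·0 = 12 | 4·3 = 12
R: 2·0+5·0+1·7+2·6+1·1 = 20 | 4·5 = 20
gcd(2,5,1,2,1,4) = 1

Coefficients: [2, 5, 1, 2, 1, 4]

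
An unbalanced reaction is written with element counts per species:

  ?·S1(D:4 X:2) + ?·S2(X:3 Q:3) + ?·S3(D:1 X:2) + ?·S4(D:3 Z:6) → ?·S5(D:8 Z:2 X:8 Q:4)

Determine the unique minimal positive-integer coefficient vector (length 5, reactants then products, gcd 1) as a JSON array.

Coefficients: [5, 4, 1, 1, 3]

D: 5·4+4·0+1·1+1·3 = 24 | 3·8 = 24
Z: 5·0+4·0+1·0+1·6 = 6 | 3·2 = 6
X: 5·2+4·3+1·2+1·0 = 24 | 3·8 = 24
Q: 5·0+4·3+1·0+1·0 = 12 | 3·4 = 12
gcd(5,4,1,1,3) = 1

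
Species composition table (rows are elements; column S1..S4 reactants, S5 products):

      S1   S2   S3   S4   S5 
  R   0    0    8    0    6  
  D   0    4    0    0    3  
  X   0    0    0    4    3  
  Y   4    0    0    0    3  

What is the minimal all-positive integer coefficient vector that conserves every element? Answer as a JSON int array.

R: 3·0+3·0+3·8+3·0 = 24 | 4·6 = 24
D: 3·0+3·4+3·0+3·0 = 12 | 4·3 = 12
X: 3·0+3·0+3·0+3·4 = 12 | 4·3 = 12
Y: 3·4+3·0+3·0+3·0 = 12 | 4·3 = 12
gcd(3,3,3,3,4) = 1

Coefficients: [3, 3, 3, 3, 4]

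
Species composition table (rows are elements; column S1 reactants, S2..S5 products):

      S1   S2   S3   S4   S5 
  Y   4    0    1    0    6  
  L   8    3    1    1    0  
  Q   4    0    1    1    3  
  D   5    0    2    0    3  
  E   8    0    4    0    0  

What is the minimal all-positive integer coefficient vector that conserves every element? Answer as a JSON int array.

Y: 3·4 = 12 | 5·0+6·1+3·0+1·6 = 12
L: 3·8 = 24 | 5·3+6·1+3·1+1·0 = 24
Q: 3·4 = 12 | 5·0+6·1+3·1+1·3 = 12
D: 3·5 = 15 | 5·0+6·2+3·0+1·3 = 15
E: 3·8 = 24 | 5·0+6·4+3·0+1·0 = 24
gcd(3,5,6,3,1) = 1

Coefficients: [3, 5, 6, 3, 1]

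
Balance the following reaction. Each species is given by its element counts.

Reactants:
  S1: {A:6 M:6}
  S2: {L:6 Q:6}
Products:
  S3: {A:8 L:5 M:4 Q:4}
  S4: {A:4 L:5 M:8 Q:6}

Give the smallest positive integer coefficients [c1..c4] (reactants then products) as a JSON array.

Coefficients: [6, 5, 3, 3]

A: 6·6+5·0 = 36 | 3·8+3·4 = 36
L: 6·0+5·6 = 30 | 3·5+3·5 = 30
M: 6·6+5·0 = 36 | 3·4+3·8 = 36
Q: 6·0+5·6 = 30 | 3·4+3·6 = 30
gcd(6,5,3,3) = 1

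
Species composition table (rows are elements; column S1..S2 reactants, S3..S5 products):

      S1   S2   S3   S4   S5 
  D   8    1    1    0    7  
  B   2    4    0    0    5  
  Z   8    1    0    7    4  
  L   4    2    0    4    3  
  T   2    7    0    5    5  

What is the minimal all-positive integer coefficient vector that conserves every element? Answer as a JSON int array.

D: 5·8+5·1 = 45 | 3·1+3·0+6·7 = 45
B: 5·2+5·4 = 30 | 3·0+3·0+6·5 = 30
Z: 5·8+5·1 = 45 | 3·0+3·7+6·4 = 45
L: 5·4+5·2 = 30 | 3·0+3·4+6·3 = 30
T: 5·2+5·7 = 45 | 3·0+3·5+6·5 = 45
gcd(5,5,3,3,6) = 1

Coefficients: [5, 5, 3, 3, 6]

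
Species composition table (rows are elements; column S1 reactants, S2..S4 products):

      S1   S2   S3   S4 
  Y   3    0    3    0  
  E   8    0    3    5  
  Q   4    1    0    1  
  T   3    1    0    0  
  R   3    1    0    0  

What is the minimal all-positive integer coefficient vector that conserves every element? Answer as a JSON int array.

Y: 1·3 = 3 | 3·0+1·3+1·0 = 3
E: 1·8 = 8 | 3·0+1·3+1·5 = 8
Q: 1·4 = 4 | 3·1+1·0+1·1 = 4
T: 1·3 = 3 | 3·1+1·0+1·0 = 3
R: 1·3 = 3 | 3·1+1·0+1·0 = 3
gcd(1,3,1,1) = 1

Coefficients: [1, 3, 1, 1]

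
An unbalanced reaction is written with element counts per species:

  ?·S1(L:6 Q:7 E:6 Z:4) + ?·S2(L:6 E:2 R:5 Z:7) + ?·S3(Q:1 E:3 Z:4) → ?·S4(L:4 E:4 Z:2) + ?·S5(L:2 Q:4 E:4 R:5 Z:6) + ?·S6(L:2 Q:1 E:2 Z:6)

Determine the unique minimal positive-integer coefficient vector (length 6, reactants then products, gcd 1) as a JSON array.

Coefficients: [1, 2, 4, 2, 2, 3]

L: 1·6+2·6+4·0 = 18 | 2·4+2·2+3·2 = 18
Q: 1·7+2·0+4·1 = 11 | 2·0+2·4+3·1 = 11
E: 1·6+2·2+4·3 = 22 | 2·4+2·4+3·2 = 22
R: 1·0+2·5+4·0 = 10 | 2·0+2·5+3·0 = 10
Z: 1·4+2·7+4·4 = 34 | 2·2+2·6+3·6 = 34
gcd(1,2,4,2,2,3) = 1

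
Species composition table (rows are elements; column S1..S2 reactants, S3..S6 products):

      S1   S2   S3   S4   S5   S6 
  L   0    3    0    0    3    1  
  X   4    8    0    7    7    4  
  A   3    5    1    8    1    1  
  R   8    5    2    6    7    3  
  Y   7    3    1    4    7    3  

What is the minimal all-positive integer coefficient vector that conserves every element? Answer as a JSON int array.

Coefficients: [4, 3, 6, 2, 2, 3]

L: 4·0+3·3 = 9 | 6·0+2·0+2·3+3·1 = 9
X: 4·4+3·8 = 40 | 6·0+2·7+2·7+3·4 = 40
A: 4·3+3·5 = 27 | 6·1+2·8+2·1+3·1 = 27
R: 4·8+3·5 = 47 | 6·2+2·6+2·7+3·3 = 47
Y: 4·7+3·3 = 37 | 6·1+2·4+2·7+3·3 = 37
gcd(4,3,6,2,2,3) = 1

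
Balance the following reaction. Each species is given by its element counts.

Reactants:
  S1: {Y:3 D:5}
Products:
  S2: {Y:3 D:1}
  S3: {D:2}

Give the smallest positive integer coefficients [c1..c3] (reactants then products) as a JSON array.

Y: 1·3 = 3 | 1·3+2·0 = 3
D: 1·5 = 5 | 1·1+2·2 = 5
gcd(1,1,2) = 1

Coefficients: [1, 1, 2]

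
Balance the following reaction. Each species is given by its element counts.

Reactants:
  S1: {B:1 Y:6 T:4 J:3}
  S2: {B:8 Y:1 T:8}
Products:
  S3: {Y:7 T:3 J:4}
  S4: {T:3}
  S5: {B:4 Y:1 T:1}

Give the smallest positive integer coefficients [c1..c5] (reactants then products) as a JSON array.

Coefficients: [4, 2, 3, 6, 5]

B: 4·1+2·8 = 20 | 3·0+6·0+5·4 = 20
Y: 4·6+2·1 = 26 | 3·7+6·0+5·1 = 26
T: 4·4+2·8 = 32 | 3·3+6·3+5·1 = 32
J: 4·3+2·0 = 12 | 3·4+6·0+5·0 = 12
gcd(4,2,3,6,5) = 1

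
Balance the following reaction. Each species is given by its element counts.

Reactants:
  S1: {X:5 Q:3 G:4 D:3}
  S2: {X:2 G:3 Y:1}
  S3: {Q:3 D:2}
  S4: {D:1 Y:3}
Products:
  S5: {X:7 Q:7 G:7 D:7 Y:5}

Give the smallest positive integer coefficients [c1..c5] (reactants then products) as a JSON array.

X: 3·5+3·2+4·0+4·0 = 21 | 3·7 = 21
Q: 3·3+3·0+4·3+4·0 = 21 | 3·7 = 21
G: 3·4+3·3+4·0+4·0 = 21 | 3·7 = 21
D: 3·3+3·0+4·2+4·1 = 21 | 3·7 = 21
Y: 3·0+3·1+4·0+4·3 = 15 | 3·5 = 15
gcd(3,3,4,4,3) = 1

Coefficients: [3, 3, 4, 4, 3]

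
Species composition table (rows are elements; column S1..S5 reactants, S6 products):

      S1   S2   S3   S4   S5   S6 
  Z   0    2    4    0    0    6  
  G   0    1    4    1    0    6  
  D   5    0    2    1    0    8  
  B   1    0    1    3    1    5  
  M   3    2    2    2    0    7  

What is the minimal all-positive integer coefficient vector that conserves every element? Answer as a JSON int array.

Coefficients: [3, 1, 4, 1, 5, 3]

Z: 3·0+1·2+4·4+1·0+5·0 = 18 | 3·6 = 18
G: 3·0+1·1+4·4+1·1+5·0 = 18 | 3·6 = 18
D: 3·5+1·0+4·2+1·1+5·0 = 24 | 3·8 = 24
B: 3·1+1·0+4·1+1·3+5·1 = 15 | 3·5 = 15
M: 3·3+1·2+4·2+1·2+5·0 = 21 | 3·7 = 21
gcd(3,1,4,1,5,3) = 1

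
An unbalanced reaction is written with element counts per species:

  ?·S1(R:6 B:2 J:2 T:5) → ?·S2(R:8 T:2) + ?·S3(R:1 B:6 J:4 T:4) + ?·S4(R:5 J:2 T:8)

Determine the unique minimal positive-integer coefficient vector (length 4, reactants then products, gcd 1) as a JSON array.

R: 6·6 = 36 | 3·8+2·1+2·5 = 36
B: 6·2 = 12 | 3·0+2·6+2·0 = 12
J: 6·2 = 12 | 3·0+2·4+2·2 = 12
T: 6·5 = 30 | 3·2+2·4+2·8 = 30
gcd(6,3,2,2) = 1

Coefficients: [6, 3, 2, 2]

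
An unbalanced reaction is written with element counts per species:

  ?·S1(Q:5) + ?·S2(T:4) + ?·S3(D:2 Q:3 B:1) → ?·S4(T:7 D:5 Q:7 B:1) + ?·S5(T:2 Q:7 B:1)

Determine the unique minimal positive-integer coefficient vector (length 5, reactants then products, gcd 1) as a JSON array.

Coefficients: [4, 5, 5, 2, 3]

T: 4·0+5·4+5·0 = 20 | 2·7+3·2 = 20
D: 4·0+5·0+5·2 = 10 | 2·5+3·0 = 10
Q: 4·5+5·0+5·3 = 35 | 2·7+3·7 = 35
B: 4·0+5·0+5·1 = 5 | 2·1+3·1 = 5
gcd(4,5,5,2,3) = 1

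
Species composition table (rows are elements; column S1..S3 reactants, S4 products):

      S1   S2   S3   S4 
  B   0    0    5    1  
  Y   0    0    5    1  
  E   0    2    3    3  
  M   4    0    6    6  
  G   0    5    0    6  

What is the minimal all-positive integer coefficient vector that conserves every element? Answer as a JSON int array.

B: 6·0+6·0+1·5 = 5 | 5·1 = 5
Y: 6·0+6·0+1·5 = 5 | 5·1 = 5
E: 6·0+6·2+1·3 = 15 | 5·3 = 15
M: 6·4+6·0+1·6 = 30 | 5·6 = 30
G: 6·0+6·5+1·0 = 30 | 5·6 = 30
gcd(6,6,1,5) = 1

Coefficients: [6, 6, 1, 5]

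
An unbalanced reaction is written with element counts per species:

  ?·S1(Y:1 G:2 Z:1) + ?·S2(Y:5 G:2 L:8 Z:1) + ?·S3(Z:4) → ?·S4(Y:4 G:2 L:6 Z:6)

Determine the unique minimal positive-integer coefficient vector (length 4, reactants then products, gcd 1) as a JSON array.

Y: 1·1+3·5+5·0 = 16 | 4·4 = 16
G: 1·2+3·2+5·0 = 8 | 4·2 = 8
L: 1·0+3·8+5·0 = 24 | 4·6 = 24
Z: 1·1+3·1+5·4 = 24 | 4·6 = 24
gcd(1,3,5,4) = 1

Coefficients: [1, 3, 5, 4]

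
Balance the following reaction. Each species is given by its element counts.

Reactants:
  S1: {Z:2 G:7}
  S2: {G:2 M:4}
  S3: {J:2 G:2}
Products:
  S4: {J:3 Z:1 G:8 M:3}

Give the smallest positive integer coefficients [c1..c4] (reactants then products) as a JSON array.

J: 2·0+3·0+6·2 = 12 | 4·3 = 12
Z: 2·2+3·0+6·0 = 4 | 4·1 = 4
G: 2·7+3·2+6·2 = 32 | 4·8 = 32
M: 2·0+3·4+6·0 = 12 | 4·3 = 12
gcd(2,3,6,4) = 1

Coefficients: [2, 3, 6, 4]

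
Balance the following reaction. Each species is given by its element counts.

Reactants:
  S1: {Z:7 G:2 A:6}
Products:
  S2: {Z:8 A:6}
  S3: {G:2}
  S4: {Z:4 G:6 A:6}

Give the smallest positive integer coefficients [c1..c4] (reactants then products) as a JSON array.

Z: 4·7 = 28 | 3·8+1·0+1·4 = 28
G: 4·2 = 8 | 3·0+1·2+1·6 = 8
A: 4·6 = 24 | 3·6+1·0+1·6 = 24
gcd(4,3,1,1) = 1

Coefficients: [4, 3, 1, 1]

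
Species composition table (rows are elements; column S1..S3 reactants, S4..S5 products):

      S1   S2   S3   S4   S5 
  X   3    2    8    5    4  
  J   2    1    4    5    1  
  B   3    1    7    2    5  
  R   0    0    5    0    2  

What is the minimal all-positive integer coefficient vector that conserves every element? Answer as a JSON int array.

X: 5·3+2·2+2·8 = 35 | 3·5+5·4 = 35
J: 5·2+2·1+2·4 = 20 | 3·5+5·1 = 20
B: 5·3+2·1+2·7 = 31 | 3·2+5·5 = 31
R: 5·0+2·0+2·5 = 10 | 3·0+5·2 = 10
gcd(5,2,2,3,5) = 1

Coefficients: [5, 2, 2, 3, 5]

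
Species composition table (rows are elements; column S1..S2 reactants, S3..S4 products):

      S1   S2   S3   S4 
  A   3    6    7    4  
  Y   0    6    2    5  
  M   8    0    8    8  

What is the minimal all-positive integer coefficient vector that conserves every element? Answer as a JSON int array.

Coefficients: [6, 3, 4, 2]

A: 6·3+3·6 = 36 | 4·7+2·4 = 36
Y: 6·0+3·6 = 18 | 4·2+2·5 = 18
M: 6·8+3·0 = 48 | 4·8+2·8 = 48
gcd(6,3,4,2) = 1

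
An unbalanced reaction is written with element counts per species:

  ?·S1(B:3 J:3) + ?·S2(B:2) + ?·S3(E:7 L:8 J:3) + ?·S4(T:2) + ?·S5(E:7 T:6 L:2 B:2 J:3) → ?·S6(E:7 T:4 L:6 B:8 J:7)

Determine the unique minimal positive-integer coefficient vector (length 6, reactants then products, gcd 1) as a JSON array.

Coefficients: [4, 5, 2, 3, 1, 3]

E: 4·0+5·0+2·7+3·0+1·7 = 21 | 3·7 = 21
T: 4·0+5·0+2·0+3·2+1·6 = 12 | 3·4 = 12
L: 4·0+5·0+2·8+3·0+1·2 = 18 | 3·6 = 18
B: 4·3+5·2+2·0+3·0+1·2 = 24 | 3·8 = 24
J: 4·3+5·0+2·3+3·0+1·3 = 21 | 3·7 = 21
gcd(4,5,2,3,1,3) = 1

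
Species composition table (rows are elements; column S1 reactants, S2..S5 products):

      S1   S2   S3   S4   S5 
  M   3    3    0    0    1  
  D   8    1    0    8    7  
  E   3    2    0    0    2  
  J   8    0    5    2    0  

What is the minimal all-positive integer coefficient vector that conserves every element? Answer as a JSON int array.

Coefficients: [4, 3, 6, 1, 3]

M: 4·3 = 12 | 3·3+6·0+1·0+3·1 = 12
D: 4·8 = 32 | 3·1+6·0+1·8+3·7 = 32
E: 4·3 = 12 | 3·2+6·0+1·0+3·2 = 12
J: 4·8 = 32 | 3·0+6·5+1·2+3·0 = 32
gcd(4,3,6,1,3) = 1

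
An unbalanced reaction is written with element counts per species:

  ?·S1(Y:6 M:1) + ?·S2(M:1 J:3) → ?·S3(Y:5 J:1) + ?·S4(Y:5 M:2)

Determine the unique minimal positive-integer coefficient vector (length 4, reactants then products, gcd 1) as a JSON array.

Y: 5·6+1·0 = 30 | 3·5+3·5 = 30
M: 5·1+1·1 = 6 | 3·0+3·2 = 6
J: 5·0+1·3 = 3 | 3·1+3·0 = 3
gcd(5,1,3,3) = 1

Coefficients: [5, 1, 3, 3]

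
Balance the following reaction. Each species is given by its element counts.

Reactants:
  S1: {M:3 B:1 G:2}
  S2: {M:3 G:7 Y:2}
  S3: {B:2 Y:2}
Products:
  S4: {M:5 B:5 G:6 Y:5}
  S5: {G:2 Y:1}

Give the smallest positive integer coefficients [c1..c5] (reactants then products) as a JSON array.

Coefficients: [3, 2, 6, 3, 1]

M: 3·3+2·3+6·0 = 15 | 3·5+1·0 = 15
B: 3·1+2·0+6·2 = 15 | 3·5+1·0 = 15
G: 3·2+2·7+6·0 = 20 | 3·6+1·2 = 20
Y: 3·0+2·2+6·2 = 16 | 3·5+1·1 = 16
gcd(3,2,6,3,1) = 1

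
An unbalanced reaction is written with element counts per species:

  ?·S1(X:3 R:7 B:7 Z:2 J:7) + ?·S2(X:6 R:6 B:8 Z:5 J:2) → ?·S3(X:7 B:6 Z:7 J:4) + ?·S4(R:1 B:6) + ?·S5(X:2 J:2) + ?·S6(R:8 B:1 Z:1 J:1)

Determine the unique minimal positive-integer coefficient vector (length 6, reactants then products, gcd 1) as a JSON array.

X: 3·3+4·6 = 33 | 3·7+5·0+6·2+5·0 = 33
R: 3·7+4·6 = 45 | 3·0+5·1+6·0+5·8 = 45
B: 3·7+4·8 = 53 | 3·6+5·6+6·0+5·1 = 53
Z: 3·2+4·5 = 26 | 3·7+5·0+6·0+5·1 = 26
J: 3·7+4·2 = 29 | 3·4+5·0+6·2+5·1 = 29
gcd(3,4,3,5,6,5) = 1

Coefficients: [3, 4, 3, 5, 6, 5]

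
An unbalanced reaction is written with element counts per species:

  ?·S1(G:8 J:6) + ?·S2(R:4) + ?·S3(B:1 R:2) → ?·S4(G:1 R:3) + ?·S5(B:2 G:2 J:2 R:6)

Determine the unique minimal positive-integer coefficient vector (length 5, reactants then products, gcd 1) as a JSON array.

B: 1·0+3·0+6·1 = 6 | 2·0+3·2 = 6
G: 1·8+3·0+6·0 = 8 | 2·1+3·2 = 8
J: 1·6+3·0+6·0 = 6 | 2·0+3·2 = 6
R: 1·0+3·4+6·2 = 24 | 2·3+3·6 = 24
gcd(1,3,6,2,3) = 1

Coefficients: [1, 3, 6, 2, 3]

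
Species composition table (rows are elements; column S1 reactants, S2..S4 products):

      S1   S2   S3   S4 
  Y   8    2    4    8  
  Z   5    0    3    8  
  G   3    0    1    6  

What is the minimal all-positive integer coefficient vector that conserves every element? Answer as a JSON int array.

Coefficients: [5, 6, 3, 2]

Y: 5·8 = 40 | 6·2+3·4+2·8 = 40
Z: 5·5 = 25 | 6·0+3·3+2·8 = 25
G: 5·3 = 15 | 6·0+3·1+2·6 = 15
gcd(5,6,3,2) = 1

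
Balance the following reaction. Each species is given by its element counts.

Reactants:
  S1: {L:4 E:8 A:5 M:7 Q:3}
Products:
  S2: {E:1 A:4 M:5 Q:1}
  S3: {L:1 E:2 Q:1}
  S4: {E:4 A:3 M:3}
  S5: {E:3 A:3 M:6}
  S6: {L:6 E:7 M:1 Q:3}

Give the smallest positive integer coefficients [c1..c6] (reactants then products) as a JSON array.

L: 5·4 = 20 | 4·0+2·1+2·0+1·0+3·6 = 20
E: 5·8 = 40 | 4·1+2·2+2·4+1·3+3·7 = 40
A: 5·5 = 25 | 4·4+2·0+2·3+1·3+3·0 = 25
M: 5·7 = 35 | 4·5+2·0+2·3+1·6+3·1 = 35
Q: 5·3 = 15 | 4·1+2·1+2·0+1·0+3·3 = 15
gcd(5,4,2,2,1,3) = 1

Coefficients: [5, 4, 2, 2, 1, 3]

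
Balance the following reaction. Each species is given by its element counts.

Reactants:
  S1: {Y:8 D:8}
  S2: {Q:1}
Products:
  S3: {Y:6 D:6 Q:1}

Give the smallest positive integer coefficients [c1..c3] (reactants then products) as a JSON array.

Y: 3·8+4·0 = 24 | 4·6 = 24
D: 3·8+4·0 = 24 | 4·6 = 24
Q: 3·0+4·1 = 4 | 4·1 = 4
gcd(3,4,4) = 1

Coefficients: [3, 4, 4]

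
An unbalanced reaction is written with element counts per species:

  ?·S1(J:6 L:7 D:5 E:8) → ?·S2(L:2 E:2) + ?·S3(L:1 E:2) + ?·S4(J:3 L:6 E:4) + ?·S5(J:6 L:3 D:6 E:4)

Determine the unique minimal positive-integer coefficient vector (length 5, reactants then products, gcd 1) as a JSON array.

Coefficients: [6, 5, 5, 2, 5]

J: 6·6 = 36 | 5·0+5·0+2·3+5·6 = 36
L: 6·7 = 42 | 5·2+5·1+2·6+5·3 = 42
D: 6·5 = 30 | 5·0+5·0+2·0+5·6 = 30
E: 6·8 = 48 | 5·2+5·2+2·4+5·4 = 48
gcd(6,5,5,2,5) = 1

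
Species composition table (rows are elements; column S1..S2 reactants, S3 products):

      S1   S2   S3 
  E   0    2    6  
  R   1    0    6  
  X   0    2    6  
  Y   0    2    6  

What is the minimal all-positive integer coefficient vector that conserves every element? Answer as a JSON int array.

E: 6·0+3·2 = 6 | 1·6 = 6
R: 6·1+3·0 = 6 | 1·6 = 6
X: 6·0+3·2 = 6 | 1·6 = 6
Y: 6·0+3·2 = 6 | 1·6 = 6
gcd(6,3,1) = 1

Coefficients: [6, 3, 1]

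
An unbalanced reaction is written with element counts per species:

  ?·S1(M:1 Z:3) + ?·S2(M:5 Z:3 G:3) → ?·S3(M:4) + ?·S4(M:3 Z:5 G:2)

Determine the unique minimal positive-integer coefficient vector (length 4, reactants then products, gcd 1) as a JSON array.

Coefficients: [3, 2, 1, 3]

M: 3·1+2·5 = 13 | 1·4+3·3 = 13
Z: 3·3+2·3 = 15 | 1·0+3·5 = 15
G: 3·0+2·3 = 6 | 1·0+3·2 = 6
gcd(3,2,1,3) = 1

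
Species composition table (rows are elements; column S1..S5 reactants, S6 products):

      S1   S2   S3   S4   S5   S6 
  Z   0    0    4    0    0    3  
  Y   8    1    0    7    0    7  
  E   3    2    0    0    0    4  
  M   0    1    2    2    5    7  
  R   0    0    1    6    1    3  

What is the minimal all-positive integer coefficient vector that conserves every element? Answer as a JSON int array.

Z: 2·0+5·0+3·4+1·0+3·0 = 12 | 4·3 = 12
Y: 2·8+5·1+3·0+1·7+3·0 = 28 | 4·7 = 28
E: 2·3+5·2+3·0+1·0+3·0 = 16 | 4·4 = 16
M: 2·0+5·1+3·2+1·2+3·5 = 28 | 4·7 = 28
R: 2·0+5·0+3·1+1·6+3·1 = 12 | 4·3 = 12
gcd(2,5,3,1,3,4) = 1

Coefficients: [2, 5, 3, 1, 3, 4]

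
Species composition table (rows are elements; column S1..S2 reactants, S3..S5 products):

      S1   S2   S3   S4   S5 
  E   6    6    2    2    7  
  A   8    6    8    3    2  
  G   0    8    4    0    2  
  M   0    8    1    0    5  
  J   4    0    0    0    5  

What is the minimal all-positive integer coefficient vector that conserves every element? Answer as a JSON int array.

Coefficients: [5, 3, 4, 6, 4]

E: 5·6+3·6 = 48 | 4·2+6·2+4·7 = 48
A: 5·8+3·6 = 58 | 4·8+6·3+4·2 = 58
G: 5·0+3·8 = 24 | 4·4+6·0+4·2 = 24
M: 5·0+3·8 = 24 | 4·1+6·0+4·5 = 24
J: 5·4+3·0 = 20 | 4·0+6·0+4·5 = 20
gcd(5,3,4,6,4) = 1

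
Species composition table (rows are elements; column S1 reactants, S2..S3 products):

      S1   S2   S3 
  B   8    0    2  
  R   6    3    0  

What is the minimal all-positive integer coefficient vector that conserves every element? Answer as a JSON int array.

B: 1·8 = 8 | 2·0+4·2 = 8
R: 1·6 = 6 | 2·3+4·0 = 6
gcd(1,2,4) = 1

Coefficients: [1, 2, 4]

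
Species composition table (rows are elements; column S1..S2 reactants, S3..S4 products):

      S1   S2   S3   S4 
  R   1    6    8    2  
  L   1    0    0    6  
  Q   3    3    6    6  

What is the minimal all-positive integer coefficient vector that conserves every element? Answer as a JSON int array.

Coefficients: [6, 6, 5, 1]

R: 6·1+6·6 = 42 | 5·8+1·2 = 42
L: 6·1+6·0 = 6 | 5·0+1·6 = 6
Q: 6·3+6·3 = 36 | 5·6+1·6 = 36
gcd(6,6,5,1) = 1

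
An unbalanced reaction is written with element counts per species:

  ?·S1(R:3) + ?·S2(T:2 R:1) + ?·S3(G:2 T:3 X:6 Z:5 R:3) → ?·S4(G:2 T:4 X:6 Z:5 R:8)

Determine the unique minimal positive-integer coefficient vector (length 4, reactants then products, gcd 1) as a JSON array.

Coefficients: [3, 1, 2, 2]

G: 3·0+1·0+2·2 = 4 | 2·2 = 4
T: 3·0+1·2+2·3 = 8 | 2·4 = 8
X: 3·0+1·0+2·6 = 12 | 2·6 = 12
Z: 3·0+1·0+2·5 = 10 | 2·5 = 10
R: 3·3+1·1+2·3 = 16 | 2·8 = 16
gcd(3,1,2,2) = 1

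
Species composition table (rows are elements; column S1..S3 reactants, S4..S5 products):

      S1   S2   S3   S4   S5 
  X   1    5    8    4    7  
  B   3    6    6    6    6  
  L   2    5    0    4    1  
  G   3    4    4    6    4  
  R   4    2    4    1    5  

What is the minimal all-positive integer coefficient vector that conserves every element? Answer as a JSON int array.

Coefficients: [2, 1, 4, 1, 5]

X: 2·1+1·5+4·8 = 39 | 1·4+5·7 = 39
B: 2·3+1·6+4·6 = 36 | 1·6+5·6 = 36
L: 2·2+1·5+4·0 = 9 | 1·4+5·1 = 9
G: 2·3+1·4+4·4 = 26 | 1·6+5·4 = 26
R: 2·4+1·2+4·4 = 26 | 1·1+5·5 = 26
gcd(2,1,4,1,5) = 1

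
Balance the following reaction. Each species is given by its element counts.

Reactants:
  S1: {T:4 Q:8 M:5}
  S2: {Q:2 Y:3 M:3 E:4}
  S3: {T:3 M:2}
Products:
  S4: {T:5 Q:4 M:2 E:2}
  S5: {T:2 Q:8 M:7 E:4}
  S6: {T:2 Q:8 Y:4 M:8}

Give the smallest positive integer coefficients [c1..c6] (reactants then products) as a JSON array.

Coefficients: [6, 4, 2, 4, 2, 3]

T: 6·4+4·0+2·3 = 30 | 4·5+2·2+3·2 = 30
Q: 6·8+4·2+2·0 = 56 | 4·4+2·8+3·8 = 56
Y: 6·0+4·3+2·0 = 12 | 4·0+2·0+3·4 = 12
M: 6·5+4·3+2·2 = 46 | 4·2+2·7+3·8 = 46
E: 6·0+4·4+2·0 = 16 | 4·2+2·4+3·0 = 16
gcd(6,4,2,4,2,3) = 1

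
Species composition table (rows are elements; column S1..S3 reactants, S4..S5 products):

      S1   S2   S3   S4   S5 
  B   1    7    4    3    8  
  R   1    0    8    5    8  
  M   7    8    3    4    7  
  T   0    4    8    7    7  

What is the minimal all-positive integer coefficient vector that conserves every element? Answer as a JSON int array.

B: 1·1+2·7+6·4 = 39 | 5·3+3·8 = 39
R: 1·1+2·0+6·8 = 49 | 5·5+3·8 = 49
M: 1·7+2·8+6·3 = 41 | 5·4+3·7 = 41
T: 1·0+2·4+6·8 = 56 | 5·7+3·7 = 56
gcd(1,2,6,5,3) = 1

Coefficients: [1, 2, 6, 5, 3]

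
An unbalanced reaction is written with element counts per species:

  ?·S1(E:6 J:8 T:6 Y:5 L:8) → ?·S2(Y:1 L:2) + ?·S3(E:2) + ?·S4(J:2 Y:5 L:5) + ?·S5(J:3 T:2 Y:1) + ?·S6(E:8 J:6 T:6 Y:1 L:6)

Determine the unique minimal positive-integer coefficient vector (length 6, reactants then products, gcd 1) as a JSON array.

E: 5·6 = 30 | 6·0+3·2+2·0+6·0+3·8 = 30
J: 5·8 = 40 | 6·0+3·0+2·2+6·3+3·6 = 40
T: 5·6 = 30 | 6·0+3·0+2·0+6·2+3·6 = 30
Y: 5·5 = 25 | 6·1+3·0+2·5+6·1+3·1 = 25
L: 5·8 = 40 | 6·2+3·0+2·5+6·0+3·6 = 40
gcd(5,6,3,2,6,3) = 1

Coefficients: [5, 6, 3, 2, 6, 3]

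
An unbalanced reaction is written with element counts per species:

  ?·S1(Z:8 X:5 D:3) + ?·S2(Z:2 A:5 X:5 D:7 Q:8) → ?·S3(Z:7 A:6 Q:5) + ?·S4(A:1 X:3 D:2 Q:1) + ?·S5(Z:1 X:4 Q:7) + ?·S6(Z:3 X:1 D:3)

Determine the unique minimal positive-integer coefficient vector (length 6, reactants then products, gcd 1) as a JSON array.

Coefficients: [2, 2, 1, 4, 1, 4]

Z: 2·8+2·2 = 20 | 1·7+4·0+1·1+4·3 = 20
A: 2·0+2·5 = 10 | 1·6+4·1+1·0+4·0 = 10
X: 2·5+2·5 = 20 | 1·0+4·3+1·4+4·1 = 20
D: 2·3+2·7 = 20 | 1·0+4·2+1·0+4·3 = 20
Q: 2·0+2·8 = 16 | 1·5+4·1+1·7+4·0 = 16
gcd(2,2,1,4,1,4) = 1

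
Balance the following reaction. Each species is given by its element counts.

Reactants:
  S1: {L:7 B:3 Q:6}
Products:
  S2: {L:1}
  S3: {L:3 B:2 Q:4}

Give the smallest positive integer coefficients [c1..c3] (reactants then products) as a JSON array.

Coefficients: [2, 5, 3]

L: 2·7 = 14 | 5·1+3·3 = 14
B: 2·3 = 6 | 5·0+3·2 = 6
Q: 2·6 = 12 | 5·0+3·4 = 12
gcd(2,5,3) = 1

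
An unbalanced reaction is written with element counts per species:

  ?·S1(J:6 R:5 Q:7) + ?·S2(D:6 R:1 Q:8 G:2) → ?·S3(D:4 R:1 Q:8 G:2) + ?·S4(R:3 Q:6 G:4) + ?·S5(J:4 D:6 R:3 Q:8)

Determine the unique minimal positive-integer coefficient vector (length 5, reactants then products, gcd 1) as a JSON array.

Coefficients: [2, 5, 3, 1, 3]

J: 2·6+5·0 = 12 | 3·0+1·0+3·4 = 12
D: 2·0+5·6 = 30 | 3·4+1·0+3·6 = 30
R: 2·5+5·1 = 15 | 3·1+1·3+3·3 = 15
Q: 2·7+5·8 = 54 | 3·8+1·6+3·8 = 54
G: 2·0+5·2 = 10 | 3·2+1·4+3·0 = 10
gcd(2,5,3,1,3) = 1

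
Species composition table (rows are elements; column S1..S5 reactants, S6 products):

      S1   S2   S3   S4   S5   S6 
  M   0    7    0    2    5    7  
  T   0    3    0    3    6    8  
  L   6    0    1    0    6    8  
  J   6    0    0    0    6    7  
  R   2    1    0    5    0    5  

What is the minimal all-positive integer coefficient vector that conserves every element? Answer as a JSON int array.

M: 2·0+1·7+6·0+5·2+5·5 = 42 | 6·7 = 42
T: 2·0+1·3+6·0+5·3+5·6 = 48 | 6·8 = 48
L: 2·6+1·0+6·1+5·0+5·6 = 48 | 6·8 = 48
J: 2·6+1·0+6·0+5·0+5·6 = 42 | 6·7 = 42
R: 2·2+1·1+6·0+5·5+5·0 = 30 | 6·5 = 30
gcd(2,1,6,5,5,6) = 1

Coefficients: [2, 1, 6, 5, 5, 6]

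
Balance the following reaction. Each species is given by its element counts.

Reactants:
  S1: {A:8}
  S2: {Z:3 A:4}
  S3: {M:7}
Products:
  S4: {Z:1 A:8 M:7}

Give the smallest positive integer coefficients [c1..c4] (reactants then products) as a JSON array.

Coefficients: [5, 2, 6, 6]

Z: 5·0+2·3+6·0 = 6 | 6·1 = 6
A: 5·8+2·4+6·0 = 48 | 6·8 = 48
M: 5·0+2·0+6·7 = 42 | 6·7 = 42
gcd(5,2,6,6) = 1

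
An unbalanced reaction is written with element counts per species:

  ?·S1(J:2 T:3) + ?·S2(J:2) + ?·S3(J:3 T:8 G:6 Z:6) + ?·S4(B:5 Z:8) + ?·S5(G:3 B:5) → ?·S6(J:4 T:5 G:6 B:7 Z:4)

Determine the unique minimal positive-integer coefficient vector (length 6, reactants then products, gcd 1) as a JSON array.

Coefficients: [3, 4, 2, 1, 6, 5]

J: 3·2+4·2+2·3+1·0+6·0 = 20 | 5·4 = 20
T: 3·3+4·0+2·8+1·0+6·0 = 25 | 5·5 = 25
G: 3·0+4·0+2·6+1·0+6·3 = 30 | 5·6 = 30
B: 3·0+4·0+2·0+1·5+6·5 = 35 | 5·7 = 35
Z: 3·0+4·0+2·6+1·8+6·0 = 20 | 5·4 = 20
gcd(3,4,2,1,6,5) = 1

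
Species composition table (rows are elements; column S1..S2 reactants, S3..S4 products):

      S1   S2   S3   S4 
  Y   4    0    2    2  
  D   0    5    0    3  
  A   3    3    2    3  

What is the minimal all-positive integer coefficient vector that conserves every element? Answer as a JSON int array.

Y: 4·4+3·0 = 16 | 3·2+5·2 = 16
D: 4·0+3·5 = 15 | 3·0+5·3 = 15
A: 4·3+3·3 = 21 | 3·2+5·3 = 21
gcd(4,3,3,5) = 1

Coefficients: [4, 3, 3, 5]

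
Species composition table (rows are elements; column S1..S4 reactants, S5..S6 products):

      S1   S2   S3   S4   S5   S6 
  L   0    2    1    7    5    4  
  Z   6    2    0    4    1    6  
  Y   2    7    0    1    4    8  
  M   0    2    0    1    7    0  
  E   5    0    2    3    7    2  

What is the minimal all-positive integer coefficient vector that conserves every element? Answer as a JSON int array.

Coefficients: [2, 6, 4, 2, 2, 5]

L: 2·0+6·2+4·1+2·7 = 30 | 2·5+5·4 = 30
Z: 2·6+6·2+4·0+2·4 = 32 | 2·1+5·6 = 32
Y: 2·2+6·7+4·0+2·1 = 48 | 2·4+5·8 = 48
M: 2·0+6·2+4·0+2·1 = 14 | 2·7+5·0 = 14
E: 2·5+6·0+4·2+2·3 = 24 | 2·7+5·2 = 24
gcd(2,6,4,2,2,5) = 1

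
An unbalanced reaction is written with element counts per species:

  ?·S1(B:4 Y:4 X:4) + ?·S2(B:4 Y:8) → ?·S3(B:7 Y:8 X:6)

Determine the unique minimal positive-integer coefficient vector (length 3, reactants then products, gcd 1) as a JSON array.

Coefficients: [6, 1, 4]

B: 6·4+1·4 = 28 | 4·7 = 28
Y: 6·4+1·8 = 32 | 4·8 = 32
X: 6·4+1·0 = 24 | 4·6 = 24
gcd(6,1,4) = 1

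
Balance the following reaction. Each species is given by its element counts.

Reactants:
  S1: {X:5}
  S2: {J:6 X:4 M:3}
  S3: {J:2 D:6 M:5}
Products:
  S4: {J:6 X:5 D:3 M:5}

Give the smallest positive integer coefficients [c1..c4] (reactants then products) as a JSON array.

J: 2·0+5·6+3·2 = 36 | 6·6 = 36
X: 2·5+5·4+3·0 = 30 | 6·5 = 30
D: 2·0+5·0+3·6 = 18 | 6·3 = 18
M: 2·0+5·3+3·5 = 30 | 6·5 = 30
gcd(2,5,3,6) = 1

Coefficients: [2, 5, 3, 6]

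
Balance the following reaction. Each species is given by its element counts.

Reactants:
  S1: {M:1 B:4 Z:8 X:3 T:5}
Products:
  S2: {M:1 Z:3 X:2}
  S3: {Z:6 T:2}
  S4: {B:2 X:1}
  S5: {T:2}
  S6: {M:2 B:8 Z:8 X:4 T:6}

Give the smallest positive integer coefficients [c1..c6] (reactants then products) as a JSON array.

Coefficients: [4, 2, 3, 4, 4, 1]

M: 4·1 = 4 | 2·1+3·0+4·0+4·0+1·2 = 4
B: 4·4 = 16 | 2·0+3·0+4·2+4·0+1·8 = 16
Z: 4·8 = 32 | 2·3+3·6+4·0+4·0+1·8 = 32
X: 4·3 = 12 | 2·2+3·0+4·1+4·0+1·4 = 12
T: 4·5 = 20 | 2·0+3·2+4·0+4·2+1·6 = 20
gcd(4,2,3,4,4,1) = 1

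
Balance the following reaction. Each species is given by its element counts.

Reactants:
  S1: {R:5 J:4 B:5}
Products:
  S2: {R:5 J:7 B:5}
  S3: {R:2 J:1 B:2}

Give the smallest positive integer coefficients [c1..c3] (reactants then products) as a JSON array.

Coefficients: [3, 1, 5]

R: 3·5 = 15 | 1·5+5·2 = 15
J: 3·4 = 12 | 1·7+5·1 = 12
B: 3·5 = 15 | 1·5+5·2 = 15
gcd(3,1,5) = 1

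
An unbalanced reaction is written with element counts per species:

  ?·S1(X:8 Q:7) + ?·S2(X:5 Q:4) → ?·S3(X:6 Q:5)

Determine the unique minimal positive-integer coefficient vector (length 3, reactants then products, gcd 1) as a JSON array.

X: 1·8+2·5 = 18 | 3·6 = 18
Q: 1·7+2·4 = 15 | 3·5 = 15
gcd(1,2,3) = 1

Coefficients: [1, 2, 3]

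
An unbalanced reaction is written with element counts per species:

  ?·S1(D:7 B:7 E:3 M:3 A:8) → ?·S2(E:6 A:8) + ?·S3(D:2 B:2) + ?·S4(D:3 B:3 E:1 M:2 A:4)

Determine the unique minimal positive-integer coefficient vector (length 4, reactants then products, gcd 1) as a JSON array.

Coefficients: [4, 1, 5, 6]

D: 4·7 = 28 | 1·0+5·2+6·3 = 28
B: 4·7 = 28 | 1·0+5·2+6·3 = 28
E: 4·3 = 12 | 1·6+5·0+6·1 = 12
M: 4·3 = 12 | 1·0+5·0+6·2 = 12
A: 4·8 = 32 | 1·8+5·0+6·4 = 32
gcd(4,1,5,6) = 1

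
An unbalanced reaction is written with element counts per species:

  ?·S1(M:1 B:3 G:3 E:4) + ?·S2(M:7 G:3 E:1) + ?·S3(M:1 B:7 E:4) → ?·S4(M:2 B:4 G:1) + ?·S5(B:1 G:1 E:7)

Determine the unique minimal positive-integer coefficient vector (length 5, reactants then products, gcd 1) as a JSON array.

M: 2·1+1·7+3·1 = 12 | 6·2+3·0 = 12
B: 2·3+1·0+3·7 = 27 | 6·4+3·1 = 27
G: 2·3+1·3+3·0 = 9 | 6·1+3·1 = 9
E: 2·4+1·1+3·4 = 21 | 6·0+3·7 = 21
gcd(2,1,3,6,3) = 1

Coefficients: [2, 1, 3, 6, 3]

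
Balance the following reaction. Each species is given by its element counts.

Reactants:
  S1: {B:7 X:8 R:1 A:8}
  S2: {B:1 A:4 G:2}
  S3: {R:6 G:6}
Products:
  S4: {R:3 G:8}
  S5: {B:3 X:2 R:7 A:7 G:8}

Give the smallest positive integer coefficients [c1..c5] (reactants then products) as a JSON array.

B: 1·7+5·1+5·0 = 12 | 1·0+4·3 = 12
X: 1·8+5·0+5·0 = 8 | 1·0+4·2 = 8
R: 1·1+5·0+5·6 = 31 | 1·3+4·7 = 31
A: 1·8+5·4+5·0 = 28 | 1·0+4·7 = 28
G: 1·0+5·2+5·6 = 40 | 1·8+4·8 = 40
gcd(1,5,5,1,4) = 1

Coefficients: [1, 5, 5, 1, 4]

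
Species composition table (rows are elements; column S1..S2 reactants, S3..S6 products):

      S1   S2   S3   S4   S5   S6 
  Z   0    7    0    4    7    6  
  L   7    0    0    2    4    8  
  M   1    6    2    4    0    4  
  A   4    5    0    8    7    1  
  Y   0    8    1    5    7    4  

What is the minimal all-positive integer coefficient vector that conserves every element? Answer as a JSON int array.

Coefficients: [4, 5, 5, 4, 1, 2]

Z: 4·0+5·7 = 35 | 5·0+4·4+1·7+2·6 = 35
L: 4·7+5·0 = 28 | 5·0+4·2+1·4+2·8 = 28
M: 4·1+5·6 = 34 | 5·2+4·4+1·0+2·4 = 34
A: 4·4+5·5 = 41 | 5·0+4·8+1·7+2·1 = 41
Y: 4·0+5·8 = 40 | 5·1+4·5+1·7+2·4 = 40
gcd(4,5,5,4,1,2) = 1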